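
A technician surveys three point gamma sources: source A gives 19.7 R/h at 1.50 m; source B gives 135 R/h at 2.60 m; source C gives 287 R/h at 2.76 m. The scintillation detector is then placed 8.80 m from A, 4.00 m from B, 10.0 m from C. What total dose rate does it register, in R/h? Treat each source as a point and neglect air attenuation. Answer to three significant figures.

79.5 R/h

By superposition, sum each source's inverse-square contribution:
A: 19.7 × (1.50/8.80)² = 0.5724 R/h
B: 135 × (2.60/4.00)² = 57.04 R/h
C: 287 × (2.76/10.0)² = 21.86 R/h
Total = 0.5724 + 57.04 + 21.86 = 79.47 R/h.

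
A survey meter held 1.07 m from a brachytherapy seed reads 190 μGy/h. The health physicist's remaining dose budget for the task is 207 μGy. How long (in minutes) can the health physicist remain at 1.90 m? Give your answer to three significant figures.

Intensity scales as (d₁/d₂)², so rate at 1.90 m:
190 × (1.07/1.90)² = 190 × 0.3171 = 60.25 μGy/h.
Stay time = 207 μGy ÷ 60.25 μGy/h = 3.436 h = 206.2 min.

206 min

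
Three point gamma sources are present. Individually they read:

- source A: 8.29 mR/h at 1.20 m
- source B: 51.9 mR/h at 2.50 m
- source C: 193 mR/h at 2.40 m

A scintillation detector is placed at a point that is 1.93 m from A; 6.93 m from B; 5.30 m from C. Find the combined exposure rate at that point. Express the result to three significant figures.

Each source contributes Iᵢ·(dᵢ/rᵢ)²; contributions add.
A: 8.29 × (1.20/1.93)² = 3.205 mR/h
B: 51.9 × (2.50/6.93)² = 6.754 mR/h
C: 193 × (2.40/5.30)² = 39.58 mR/h
Total = 3.205 + 6.754 + 39.58 = 49.54 mR/h.

49.5 mR/h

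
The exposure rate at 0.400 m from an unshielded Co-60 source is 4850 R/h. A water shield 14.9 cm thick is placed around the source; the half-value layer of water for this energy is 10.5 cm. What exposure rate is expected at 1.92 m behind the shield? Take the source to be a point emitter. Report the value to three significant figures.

Distance alone: (0.400/1.92)² = 0.04340, so 4850 × 0.04340 = 210.5 R/h.
Shield: 14.9/10.5 = 1.419 half-value layers → attenuation 2^(−1.419) = 0.3740.
Combined: 210.5 × 0.3740 = 78.73 R/h.

78.7 R/h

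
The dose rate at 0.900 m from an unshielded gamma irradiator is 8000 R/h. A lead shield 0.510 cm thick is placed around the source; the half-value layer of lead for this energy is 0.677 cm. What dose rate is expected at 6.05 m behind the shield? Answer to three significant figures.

105 R/h

Distance alone: 8000 × (0.900/6.05)² = 8000 × 0.02213 = 177.0 R/h.
Shield: 0.510/0.677 = 0.7533 half-value layers → attenuation 2^(−0.7533) = 0.5932.
Combined: 177.0 × 0.5932 = 105.0 R/h.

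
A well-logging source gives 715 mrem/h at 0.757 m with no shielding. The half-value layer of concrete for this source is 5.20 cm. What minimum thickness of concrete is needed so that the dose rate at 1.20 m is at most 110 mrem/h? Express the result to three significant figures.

7.13 cm

At 1.20 m, distance alone gives 715 × (0.757/1.20)² = 715 × 0.3980 = 284.6 mrem/h.
Further attenuation needed: 284.6/110 = 2.587.
n = log₂(2.587) = 1.371 half-value layers.
Thickness = 1.371 × 5.20 cm = 7.129 cm.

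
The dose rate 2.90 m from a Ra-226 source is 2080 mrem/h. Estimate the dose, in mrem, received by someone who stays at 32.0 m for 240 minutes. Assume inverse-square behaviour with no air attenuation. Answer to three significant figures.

Using I₁d₁² = I₂d₂², rate at 32.0 m:
2080 × (2.90/32.0)² = 2080 × 0.008213 = 17.08 mrem/h.
Dose = rate × time = 17.08 mrem/h × 4.000 h = 68.32 mrem.

68.3 mrem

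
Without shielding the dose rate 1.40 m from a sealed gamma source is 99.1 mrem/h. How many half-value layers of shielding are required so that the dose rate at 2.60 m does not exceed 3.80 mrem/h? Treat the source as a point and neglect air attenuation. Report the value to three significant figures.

2.92 half-value layers

At 2.60 m, distance alone gives (1.40/2.60)² = 0.2899, so 99.1 × 0.2899 = 28.73 mrem/h.
Further attenuation needed: 28.73/3.80 = 7.561.
n = log₂(7.561) = 2.919 half-value layers.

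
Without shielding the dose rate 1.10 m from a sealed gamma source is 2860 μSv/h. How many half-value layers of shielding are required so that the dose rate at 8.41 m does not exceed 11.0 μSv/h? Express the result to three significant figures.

2.15 half-value layers

At 8.41 m, distance alone gives (1.10/8.41)² = 0.01711, so 2860 × 0.01711 = 48.93 μSv/h.
Further attenuation needed: 48.93/11.0 = 4.448.
n = log₂(4.448) = 2.153 half-value layers.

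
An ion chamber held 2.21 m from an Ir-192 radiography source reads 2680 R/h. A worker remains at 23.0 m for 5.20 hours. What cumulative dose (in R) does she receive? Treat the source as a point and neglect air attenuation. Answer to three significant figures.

Since intensity falls as 1/r², rate at 23.0 m:
(2.21/23.0)² = 0.009233, so 2680 × 0.009233 = 24.74 R/h.
Dose = rate × time = 24.74 R/h × 5.200 h = 128.6 R.

129 R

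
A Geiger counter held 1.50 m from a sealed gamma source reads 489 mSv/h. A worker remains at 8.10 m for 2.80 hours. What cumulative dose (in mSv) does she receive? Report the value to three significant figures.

Using I₁d₁² = I₂d₂², rate at 8.10 m:
489 × (1.50/8.10)² = 489 × 0.03429 = 16.77 mSv/h.
Dose = rate × time = 16.77 mSv/h × 2.800 h = 46.96 mSv.

47.0 mSv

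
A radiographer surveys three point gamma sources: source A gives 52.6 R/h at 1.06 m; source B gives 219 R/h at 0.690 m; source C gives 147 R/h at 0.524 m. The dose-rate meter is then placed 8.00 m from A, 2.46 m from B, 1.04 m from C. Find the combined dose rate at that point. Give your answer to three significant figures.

55.5 R/h

By superposition, sum each source's inverse-square contribution:
A: 52.6 × (1.06/8.00)² = 0.9235 R/h
B: 219 × (0.690/2.46)² = 17.23 R/h
C: 147 × (0.524/1.04)² = 37.32 R/h
Total = 0.9235 + 17.23 + 37.32 = 55.47 R/h.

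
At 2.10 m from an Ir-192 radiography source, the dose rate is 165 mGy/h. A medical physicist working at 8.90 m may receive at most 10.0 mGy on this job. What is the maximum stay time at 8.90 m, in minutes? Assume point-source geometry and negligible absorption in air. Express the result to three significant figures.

Using I₁d₁² = I₂d₂², rate at 8.90 m:
165 × (2.10/8.90)² = 165 × 0.05567 = 9.186 mGy/h.
Stay time = 10.0 mGy ÷ 9.186 mGy/h = 1.089 h = 65.34 min.

65.3 min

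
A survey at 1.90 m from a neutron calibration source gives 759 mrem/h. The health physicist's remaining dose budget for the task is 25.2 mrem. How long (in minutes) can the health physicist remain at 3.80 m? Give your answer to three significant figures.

By the inverse-square law, rate at 3.80 m:
759 × (1.90/3.80)² = 759 × 0.2500 = 189.8 mrem/h.
Stay time = 25.2 mrem ÷ 189.8 mrem/h = 0.1328 h = 7.968 min.

7.97 min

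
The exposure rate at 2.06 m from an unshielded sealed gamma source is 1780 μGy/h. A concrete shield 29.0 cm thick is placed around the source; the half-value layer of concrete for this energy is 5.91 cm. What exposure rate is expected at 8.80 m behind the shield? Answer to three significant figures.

3.25 μGy/h

Distance alone: 1780 × (2.06/8.80)² = 1780 × 0.05480 = 97.54 μGy/h.
Shield: 29.0/5.91 = 4.907 half-value layers → attenuation 2^(−4.907) = 0.03333.
Combined: 97.54 × 0.03333 = 3.251 μGy/h.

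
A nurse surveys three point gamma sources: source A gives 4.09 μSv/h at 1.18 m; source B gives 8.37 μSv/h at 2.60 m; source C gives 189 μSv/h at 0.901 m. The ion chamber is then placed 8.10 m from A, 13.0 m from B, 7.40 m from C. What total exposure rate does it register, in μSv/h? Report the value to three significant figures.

Each source contributes Iᵢ·(dᵢ/rᵢ)²; contributions add.
A: 4.09 × (1.18/8.10)² = 0.08680 μSv/h
B: 8.37 × (2.60/13.0)² = 0.3348 μSv/h
C: 189 × (0.901/7.40)² = 2.802 μSv/h
Total = 0.08680 + 0.3348 + 2.802 = 3.224 μSv/h.

3.22 μSv/h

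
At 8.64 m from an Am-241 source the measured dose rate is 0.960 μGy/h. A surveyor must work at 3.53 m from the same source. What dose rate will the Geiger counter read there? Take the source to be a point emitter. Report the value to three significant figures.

5.75 μGy/h

Since intensity falls as 1/r², scaling from 8.64 m to 3.53 m:
(8.64/3.53)² = 5.991, so 0.960 × 5.991 = 5.751 μGy/h.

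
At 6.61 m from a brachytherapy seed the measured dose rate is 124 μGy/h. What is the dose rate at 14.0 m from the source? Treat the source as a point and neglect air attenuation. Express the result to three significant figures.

27.6 μGy/h

Intensity scales as (d₁/d₂)², so scaling from 6.61 m to 14.0 m:
124 × (6.61/14.0)² = 124 × 0.2229 = 27.64 μGy/h.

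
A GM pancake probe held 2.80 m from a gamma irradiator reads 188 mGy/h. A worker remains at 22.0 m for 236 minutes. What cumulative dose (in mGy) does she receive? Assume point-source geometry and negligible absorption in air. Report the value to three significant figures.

12.0 mGy

Intensity scales as (d₁/d₂)², so rate at 22.0 m:
188 × (2.80/22.0)² = 188 × 0.01620 = 3.046 mGy/h.
Dose = rate × time = 3.046 mGy/h × 3.933 h = 11.98 mGy.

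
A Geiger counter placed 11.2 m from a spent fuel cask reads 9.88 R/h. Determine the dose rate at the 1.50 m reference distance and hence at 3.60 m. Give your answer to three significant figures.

551 R/h; 95.6 R/h

Intensity scales as (d₁/d₂)², so
At 1.50 m: 9.88 × (11.2/1.50)² = 9.88 × 55.75 = 550.8 R/h
At 3.60 m: (1.50/3.60)² = 0.1736, so 550.8 × 0.1736 = 95.62 R/h.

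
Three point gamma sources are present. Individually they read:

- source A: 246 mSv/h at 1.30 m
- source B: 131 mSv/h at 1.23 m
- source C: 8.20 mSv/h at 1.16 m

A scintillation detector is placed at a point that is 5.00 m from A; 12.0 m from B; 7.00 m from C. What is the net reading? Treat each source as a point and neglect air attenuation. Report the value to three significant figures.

By superposition, sum each source's inverse-square contribution:
A: 246 × (1.30/5.00)² = 16.63 mSv/h
B: 131 × (1.23/12.0)² = 1.376 mSv/h
C: 8.20 × (1.16/7.00)² = 0.2252 mSv/h
Total = 16.63 + 1.376 + 0.2252 = 18.23 mSv/h.

18.2 mSv/h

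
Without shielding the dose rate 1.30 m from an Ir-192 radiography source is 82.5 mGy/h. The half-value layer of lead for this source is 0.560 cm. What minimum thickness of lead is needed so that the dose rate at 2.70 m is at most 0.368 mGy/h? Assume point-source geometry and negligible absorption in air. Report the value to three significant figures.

At 2.70 m, distance alone gives (1.30/2.70)² = 0.2318, so 82.5 × 0.2318 = 19.12 mGy/h.
Further attenuation needed: 19.12/0.368 = 51.96.
n = log₂(51.96) = 5.699 half-value layers.
Thickness = 5.699 × 0.560 cm = 3.191 cm.

3.19 cm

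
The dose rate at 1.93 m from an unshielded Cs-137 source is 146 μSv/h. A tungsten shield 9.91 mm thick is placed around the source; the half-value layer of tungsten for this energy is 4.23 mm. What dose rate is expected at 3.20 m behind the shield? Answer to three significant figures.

Distance alone: 146 × (1.93/3.20)² = 146 × 0.3638 = 53.11 μSv/h.
Shield: 9.91/4.23 = 2.343 half-value layers → attenuation 2^(−2.343) = 0.1971.
Combined: 53.11 × 0.1971 = 10.47 μSv/h.

10.5 μSv/h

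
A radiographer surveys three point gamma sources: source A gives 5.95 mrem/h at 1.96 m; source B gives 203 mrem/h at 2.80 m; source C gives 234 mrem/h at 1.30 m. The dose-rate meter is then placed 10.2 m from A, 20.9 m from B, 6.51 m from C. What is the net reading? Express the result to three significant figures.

Each source contributes Iᵢ·(dᵢ/rᵢ)²; contributions add.
A: 5.95 × (1.96/10.2)² = 0.2197 mrem/h
B: 203 × (2.80/20.9)² = 3.644 mrem/h
C: 234 × (1.30/6.51)² = 9.331 mrem/h
Total = 0.2197 + 3.644 + 9.331 = 13.19 mrem/h.

13.2 mrem/h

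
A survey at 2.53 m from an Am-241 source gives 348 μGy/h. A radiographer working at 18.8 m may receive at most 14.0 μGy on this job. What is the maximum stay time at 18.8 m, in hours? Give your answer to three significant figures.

2.22 h

Applying the 1/r² law, rate at 18.8 m:
(2.53/18.8)² = 0.01811, so 348 × 0.01811 = 6.302 μGy/h.
Stay time = 14.0 μGy ÷ 6.302 μGy/h = 2.222 h.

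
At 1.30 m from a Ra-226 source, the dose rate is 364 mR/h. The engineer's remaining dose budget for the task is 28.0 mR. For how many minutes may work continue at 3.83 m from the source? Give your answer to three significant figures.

By the inverse-square law, rate at 3.83 m:
(1.30/3.83)² = 0.1152, so 364 × 0.1152 = 41.93 mR/h.
Stay time = 28.0 mR ÷ 41.93 mR/h = 0.6678 h = 40.07 min.

40.1 min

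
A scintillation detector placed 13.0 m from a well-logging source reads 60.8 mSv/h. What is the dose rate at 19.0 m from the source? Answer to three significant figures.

28.5 mSv/h

Applying the 1/r² law, scaling from 13.0 m to 19.0 m:
60.8 × (13.0/19.0)² = 60.8 × 0.4681 = 28.46 mSv/h.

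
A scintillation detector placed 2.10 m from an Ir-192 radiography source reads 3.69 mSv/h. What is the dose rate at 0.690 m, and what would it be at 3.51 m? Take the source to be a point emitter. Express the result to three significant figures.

Using I₁d₁² = I₂d₂²,
At 0.690 m: 3.69 × (2.10/0.690)² = 3.69 × 9.263 = 34.18 mSv/h
At 3.51 m: (0.690/3.51)² = 0.03864, so 34.18 × 0.03864 = 1.321 mSv/h.

34.2 mSv/h; 1.32 mSv/h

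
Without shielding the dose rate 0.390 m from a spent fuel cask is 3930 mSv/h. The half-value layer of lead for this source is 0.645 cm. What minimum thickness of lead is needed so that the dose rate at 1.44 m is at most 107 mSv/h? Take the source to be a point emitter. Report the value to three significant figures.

0.922 cm

At 1.44 m, distance alone gives 3930 × (0.390/1.44)² = 3930 × 0.07335 = 288.3 mSv/h.
Further attenuation needed: 288.3/107 = 2.694.
n = log₂(2.694) = 1.430 half-value layers.
Thickness = 1.430 × 0.645 cm = 0.9224 cm.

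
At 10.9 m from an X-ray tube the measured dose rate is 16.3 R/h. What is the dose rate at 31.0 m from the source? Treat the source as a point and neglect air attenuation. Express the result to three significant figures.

Using I₁d₁² = I₂d₂², scaling from 10.9 m to 31.0 m:
(10.9/31.0)² = 0.1236, so 16.3 × 0.1236 = 2.015 R/h.

2.02 R/h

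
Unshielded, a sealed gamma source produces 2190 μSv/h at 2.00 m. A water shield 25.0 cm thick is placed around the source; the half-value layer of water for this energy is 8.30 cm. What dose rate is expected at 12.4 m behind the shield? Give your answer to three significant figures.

Distance alone: (2.00/12.4)² = 0.02601, so 2190 × 0.02601 = 56.96 μSv/h.
Shield: 25.0/8.30 = 3.012 half-value layers → attenuation 2^(−3.012) = 0.1240.
Combined: 56.96 × 0.1240 = 7.063 μSv/h.

7.06 μSv/h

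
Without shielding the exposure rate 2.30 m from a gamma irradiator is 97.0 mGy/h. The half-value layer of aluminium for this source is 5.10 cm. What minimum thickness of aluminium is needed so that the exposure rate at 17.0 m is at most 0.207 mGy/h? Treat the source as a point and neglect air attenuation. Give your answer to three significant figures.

At 17.0 m, distance alone gives (2.30/17.0)² = 0.01830, so 97.0 × 0.01830 = 1.775 mGy/h.
Further attenuation needed: 1.775/0.207 = 8.575.
n = log₂(8.575) = 3.100 half-value layers.
Thickness = 3.100 × 5.10 cm = 15.81 cm.

15.8 cm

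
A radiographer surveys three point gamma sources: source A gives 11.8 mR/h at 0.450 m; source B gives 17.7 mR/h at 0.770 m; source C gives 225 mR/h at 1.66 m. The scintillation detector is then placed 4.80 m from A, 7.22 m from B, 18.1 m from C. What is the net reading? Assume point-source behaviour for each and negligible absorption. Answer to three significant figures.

2.20 mR/h

Each source contributes Iᵢ·(dᵢ/rᵢ)²; contributions add.
A: 11.8 × (0.450/4.80)² = 0.1037 mR/h
B: 17.7 × (0.770/7.22)² = 0.2013 mR/h
C: 225 × (1.66/18.1)² = 1.893 mR/h
Total = 0.1037 + 0.2013 + 1.893 = 2.198 mR/h.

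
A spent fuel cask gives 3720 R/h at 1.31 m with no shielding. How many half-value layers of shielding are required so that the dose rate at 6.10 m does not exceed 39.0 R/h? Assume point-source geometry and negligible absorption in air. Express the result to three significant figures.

2.14 half-value layers

At 6.10 m, distance alone gives (1.31/6.10)² = 0.04612, so 3720 × 0.04612 = 171.6 R/h.
Further attenuation needed: 171.6/39.0 = 4.400.
n = log₂(4.400) = 2.138 half-value layers.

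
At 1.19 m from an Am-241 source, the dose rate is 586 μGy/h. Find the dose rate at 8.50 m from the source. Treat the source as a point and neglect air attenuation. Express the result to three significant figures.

Using I₁d₁² = I₂d₂², the rate at 8.50 m is
(1.19/8.50)² = 0.01960, so 586 × 0.01960 = 11.49 μGy/h.

11.5 μGy/h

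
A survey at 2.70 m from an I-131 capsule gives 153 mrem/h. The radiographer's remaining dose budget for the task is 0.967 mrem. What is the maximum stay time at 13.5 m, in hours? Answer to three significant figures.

0.158 h

Applying the 1/r² law, rate at 13.5 m:
153 × (2.70/13.5)² = 153 × 0.04000 = 6.120 mrem/h.
Stay time = 0.967 mrem ÷ 6.120 mrem/h = 0.1580 h.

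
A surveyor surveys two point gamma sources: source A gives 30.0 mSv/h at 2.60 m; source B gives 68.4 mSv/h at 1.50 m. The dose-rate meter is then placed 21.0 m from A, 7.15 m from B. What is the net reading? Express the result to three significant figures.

Each source contributes Iᵢ·(dᵢ/rᵢ)²; contributions add.
A: 30.0 × (2.60/21.0)² = 0.4599 mSv/h
B: 68.4 × (1.50/7.15)² = 3.010 mSv/h
Total = 0.4599 + 3.010 = 3.470 mSv/h.

3.47 mSv/h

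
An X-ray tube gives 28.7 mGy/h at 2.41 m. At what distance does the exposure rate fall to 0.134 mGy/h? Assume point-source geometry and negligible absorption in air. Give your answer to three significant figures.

By the inverse-square law, d₂ = d₁·√(I₁/I₂).
I₁/I₂ = 28.7/0.134 = 214.2, so d₂ = 2.41 × √214.2 = 35.27 m.

35.3 m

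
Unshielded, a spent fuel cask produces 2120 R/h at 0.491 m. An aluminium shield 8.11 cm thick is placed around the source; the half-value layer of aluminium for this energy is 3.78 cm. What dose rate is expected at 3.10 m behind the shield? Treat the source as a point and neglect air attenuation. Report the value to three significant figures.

12.0 R/h

Distance alone: (0.491/3.10)² = 0.02509, so 2120 × 0.02509 = 53.19 R/h.
Shield: 8.11/3.78 = 2.146 half-value layers → attenuation 2^(−2.146) = 0.2259.
Combined: 53.19 × 0.2259 = 12.02 R/h.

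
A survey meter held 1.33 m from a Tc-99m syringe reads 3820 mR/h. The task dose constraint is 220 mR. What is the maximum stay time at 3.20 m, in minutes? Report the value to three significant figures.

Intensity scales as (d₁/d₂)², so rate at 3.20 m:
(1.33/3.20)² = 0.1727, so 3820 × 0.1727 = 659.7 mR/h.
Stay time = 220 mR ÷ 659.7 mR/h = 0.3335 h = 20.01 min.

20.0 min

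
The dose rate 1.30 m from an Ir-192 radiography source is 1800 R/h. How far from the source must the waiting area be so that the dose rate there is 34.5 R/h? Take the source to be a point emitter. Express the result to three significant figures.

9.39 m

Since intensity falls as 1/r², d₂ = d₁·√(I₁/I₂).
I₁/I₂ = 1800/34.5 = 52.17, so d₂ = 1.30 × √52.17 = 9.390 m.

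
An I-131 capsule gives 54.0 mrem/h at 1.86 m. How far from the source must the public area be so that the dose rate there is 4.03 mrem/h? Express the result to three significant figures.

6.81 m

Since intensity falls as 1/r², d₂ = d₁·√(I₁/I₂).
I₁/I₂ = 54.0/4.03 = 13.40, so d₂ = 1.86 × √13.40 = 6.809 m.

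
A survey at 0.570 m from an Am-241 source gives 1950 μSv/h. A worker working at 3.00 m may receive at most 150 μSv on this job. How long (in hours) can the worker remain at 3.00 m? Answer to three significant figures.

2.13 h

Using I₁d₁² = I₂d₂², rate at 3.00 m:
1950 × (0.570/3.00)² = 1950 × 0.03610 = 70.39 μSv/h.
Stay time = 150 μSv ÷ 70.39 μSv/h = 2.131 h.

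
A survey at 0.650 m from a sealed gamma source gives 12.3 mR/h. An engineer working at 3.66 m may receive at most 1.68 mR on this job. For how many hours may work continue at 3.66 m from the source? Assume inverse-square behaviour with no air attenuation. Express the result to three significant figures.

Using I₁d₁² = I₂d₂², rate at 3.66 m:
12.3 × (0.650/3.66)² = 12.3 × 0.03154 = 0.3879 mR/h.
Stay time = 1.68 mR ÷ 0.3879 mR/h = 4.331 h.

4.33 h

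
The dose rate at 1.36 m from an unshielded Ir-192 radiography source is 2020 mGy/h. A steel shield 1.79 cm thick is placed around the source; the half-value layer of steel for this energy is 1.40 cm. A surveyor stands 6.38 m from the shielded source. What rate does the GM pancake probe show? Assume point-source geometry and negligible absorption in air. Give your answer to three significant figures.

37.8 mGy/h

Distance alone: (1.36/6.38)² = 0.04544, so 2020 × 0.04544 = 91.79 mGy/h.
Shield: 1.79/1.40 = 1.279 half-value layers → attenuation 2^(−1.279) = 0.4121.
Combined: 91.79 × 0.4121 = 37.83 mGy/h.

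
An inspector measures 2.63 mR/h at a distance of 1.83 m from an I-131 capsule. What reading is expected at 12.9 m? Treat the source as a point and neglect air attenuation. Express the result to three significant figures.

Intensity scales as (d₁/d₂)², so the rate at 12.9 m is
(1.83/12.9)² = 0.02012, so 2.63 × 0.02012 = 0.05292 mR/h.

0.0529 mR/h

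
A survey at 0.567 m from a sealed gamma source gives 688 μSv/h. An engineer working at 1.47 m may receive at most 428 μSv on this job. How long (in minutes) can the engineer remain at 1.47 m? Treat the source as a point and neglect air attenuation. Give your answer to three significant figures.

Intensity scales as (d₁/d₂)², so rate at 1.47 m:
688 × (0.567/1.47)² = 688 × 0.1488 = 102.4 μSv/h.
Stay time = 428 μSv ÷ 102.4 μSv/h = 4.180 h = 250.8 min.

251 min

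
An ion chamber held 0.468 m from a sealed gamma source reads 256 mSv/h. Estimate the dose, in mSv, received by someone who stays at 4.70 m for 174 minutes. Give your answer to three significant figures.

7.36 mSv

By the inverse-square law, rate at 4.70 m:
256 × (0.468/4.70)² = 256 × 0.009915 = 2.538 mSv/h.
Dose = rate × time = 2.538 mSv/h × 2.900 h = 7.360 mSv.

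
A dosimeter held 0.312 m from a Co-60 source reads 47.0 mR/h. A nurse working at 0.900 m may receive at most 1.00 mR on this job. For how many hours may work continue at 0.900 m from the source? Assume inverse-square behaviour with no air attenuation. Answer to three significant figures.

0.177 h

Intensity scales as (d₁/d₂)², so rate at 0.900 m:
47.0 × (0.312/0.900)² = 47.0 × 0.1202 = 5.649 mR/h.
Stay time = 1.00 mR ÷ 5.649 mR/h = 0.1770 h.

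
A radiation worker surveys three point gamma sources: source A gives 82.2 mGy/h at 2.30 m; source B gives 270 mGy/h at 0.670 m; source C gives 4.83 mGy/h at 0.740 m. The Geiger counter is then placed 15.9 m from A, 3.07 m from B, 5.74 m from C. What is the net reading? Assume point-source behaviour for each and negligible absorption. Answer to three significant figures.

14.7 mGy/h

By superposition, sum each source's inverse-square contribution:
A: 82.2 × (2.30/15.9)² = 1.720 mGy/h
B: 270 × (0.670/3.07)² = 12.86 mGy/h
C: 4.83 × (0.740/5.74)² = 0.08028 mGy/h
Total = 1.720 + 12.86 + 0.08028 = 14.66 mGy/h.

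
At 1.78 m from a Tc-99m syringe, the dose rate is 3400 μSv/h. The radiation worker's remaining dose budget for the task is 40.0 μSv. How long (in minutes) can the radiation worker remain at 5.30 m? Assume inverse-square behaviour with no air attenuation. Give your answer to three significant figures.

6.26 min

Intensity scales as (d₁/d₂)², so rate at 5.30 m:
3400 × (1.78/5.30)² = 3400 × 0.1128 = 383.5 μSv/h.
Stay time = 40.0 μSv ÷ 383.5 μSv/h = 0.1043 h = 6.258 min.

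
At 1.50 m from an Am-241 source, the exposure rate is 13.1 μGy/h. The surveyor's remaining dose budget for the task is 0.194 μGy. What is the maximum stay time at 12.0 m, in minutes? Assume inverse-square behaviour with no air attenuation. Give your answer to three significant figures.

Using I₁d₁² = I₂d₂², rate at 12.0 m:
13.1 × (1.50/12.0)² = 13.1 × 0.01562 = 0.2046 μGy/h.
Stay time = 0.194 μGy ÷ 0.2046 μGy/h = 0.9482 h = 56.89 min.

56.9 min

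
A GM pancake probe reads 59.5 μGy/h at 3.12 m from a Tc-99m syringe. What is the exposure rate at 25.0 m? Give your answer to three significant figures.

Applying the 1/r² law, the rate at 25.0 m is
(3.12/25.0)² = 0.01558, so 59.5 × 0.01558 = 0.9270 μGy/h.

0.927 μGy/h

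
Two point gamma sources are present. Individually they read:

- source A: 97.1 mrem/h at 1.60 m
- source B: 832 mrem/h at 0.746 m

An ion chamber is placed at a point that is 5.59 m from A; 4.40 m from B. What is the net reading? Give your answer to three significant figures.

31.9 mrem/h

Each source contributes Iᵢ·(dᵢ/rᵢ)²; contributions add.
A: 97.1 × (1.60/5.59)² = 7.955 mrem/h
B: 832 × (0.746/4.40)² = 23.92 mrem/h
Total = 7.955 + 23.92 = 31.88 mrem/h.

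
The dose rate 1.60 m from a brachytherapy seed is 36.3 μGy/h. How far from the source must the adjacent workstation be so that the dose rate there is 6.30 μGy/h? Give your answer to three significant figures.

3.84 m

Intensity scales as (d₁/d₂)², so d₂ = d₁·√(I₁/I₂).
I₁/I₂ = 36.3/6.30 = 5.762, so d₂ = 1.60 × √5.762 = 3.841 m.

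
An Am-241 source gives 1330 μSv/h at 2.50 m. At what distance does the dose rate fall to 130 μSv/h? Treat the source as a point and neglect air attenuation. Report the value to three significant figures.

8.00 m

Applying the 1/r² law, d₂ = d₁·√(I₁/I₂).
I₁/I₂ = 1330/130 = 10.23, so d₂ = 2.50 × √10.23 = 7.996 m.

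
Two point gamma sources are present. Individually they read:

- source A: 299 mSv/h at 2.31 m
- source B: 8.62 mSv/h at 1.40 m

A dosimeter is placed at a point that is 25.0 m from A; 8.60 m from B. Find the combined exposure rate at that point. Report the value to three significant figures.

By superposition, sum each source's inverse-square contribution:
A: 299 × (2.31/25.0)² = 2.553 mSv/h
B: 8.62 × (1.40/8.60)² = 0.2284 mSv/h
Total = 2.553 + 0.2284 = 2.781 mSv/h.

2.78 mSv/h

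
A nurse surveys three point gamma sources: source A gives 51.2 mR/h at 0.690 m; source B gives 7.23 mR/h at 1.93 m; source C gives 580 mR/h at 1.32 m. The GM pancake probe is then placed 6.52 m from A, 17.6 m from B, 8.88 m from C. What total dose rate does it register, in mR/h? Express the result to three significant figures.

Each source contributes Iᵢ·(dᵢ/rᵢ)²; contributions add.
A: 51.2 × (0.690/6.52)² = 0.5734 mR/h
B: 7.23 × (1.93/17.6)² = 0.08694 mR/h
C: 580 × (1.32/8.88)² = 12.82 mR/h
Total = 0.5734 + 0.08694 + 12.82 = 13.48 mR/h.

13.5 mR/h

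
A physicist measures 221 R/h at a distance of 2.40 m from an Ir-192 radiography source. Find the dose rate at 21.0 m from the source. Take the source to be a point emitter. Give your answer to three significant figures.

2.89 R/h

Using I₁d₁² = I₂d₂², the rate at 21.0 m is
221 × (2.40/21.0)² = 221 × 0.01306 = 2.886 R/h.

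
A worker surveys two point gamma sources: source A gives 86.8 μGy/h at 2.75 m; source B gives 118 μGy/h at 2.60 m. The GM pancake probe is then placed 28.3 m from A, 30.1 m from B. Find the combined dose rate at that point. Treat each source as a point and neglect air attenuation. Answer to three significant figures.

Each source contributes Iᵢ·(dᵢ/rᵢ)²; contributions add.
A: 86.8 × (2.75/28.3)² = 0.8196 μGy/h
B: 118 × (2.60/30.1)² = 0.8804 μGy/h
Total = 0.8196 + 0.8804 = 1.700 μGy/h.

1.70 μGy/h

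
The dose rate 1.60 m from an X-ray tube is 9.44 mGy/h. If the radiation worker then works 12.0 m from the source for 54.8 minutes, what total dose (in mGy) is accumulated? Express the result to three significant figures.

0.153 mGy

Using I₁d₁² = I₂d₂², rate at 12.0 m:
9.44 × (1.60/12.0)² = 9.44 × 0.01778 = 0.1678 mGy/h.
Dose = rate × time = 0.1678 mGy/h × 0.9133 h = 0.1533 mGy.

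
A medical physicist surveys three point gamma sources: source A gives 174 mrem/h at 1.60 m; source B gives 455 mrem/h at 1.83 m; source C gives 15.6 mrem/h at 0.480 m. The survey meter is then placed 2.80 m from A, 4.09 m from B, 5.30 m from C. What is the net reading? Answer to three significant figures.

By superposition, sum each source's inverse-square contribution:
A: 174 × (1.60/2.80)² = 56.82 mrem/h
B: 455 × (1.83/4.09)² = 91.09 mrem/h
C: 15.6 × (0.480/5.30)² = 0.1280 mrem/h
Total = 56.82 + 91.09 + 0.1280 = 148.0 mrem/h.

148 mrem/h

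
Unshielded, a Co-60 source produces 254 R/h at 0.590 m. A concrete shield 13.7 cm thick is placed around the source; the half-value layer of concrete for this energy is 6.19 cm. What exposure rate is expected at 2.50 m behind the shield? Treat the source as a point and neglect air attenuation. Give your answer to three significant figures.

Distance alone: 254 × (0.590/2.50)² = 254 × 0.05570 = 14.15 R/h.
Shield: 13.7/6.19 = 2.213 half-value layers → attenuation 2^(−2.213) = 0.2157.
Combined: 14.15 × 0.2157 = 3.052 R/h.

3.05 R/h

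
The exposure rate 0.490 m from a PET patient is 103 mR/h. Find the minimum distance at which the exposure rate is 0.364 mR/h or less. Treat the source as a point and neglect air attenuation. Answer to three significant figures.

8.24 m

Intensity scales as (d₁/d₂)², so d₂ = d₁·√(I₁/I₂).
I₁/I₂ = 103/0.364 = 283.0, so d₂ = 0.490 × √283.0 = 8.243 m.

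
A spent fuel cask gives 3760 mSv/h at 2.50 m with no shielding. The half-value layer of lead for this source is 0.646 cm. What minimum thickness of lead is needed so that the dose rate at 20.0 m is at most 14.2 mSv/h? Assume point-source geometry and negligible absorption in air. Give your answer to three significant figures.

At 20.0 m, distance alone gives 3760 × (2.50/20.0)² = 3760 × 0.01562 = 58.73 mSv/h.
Further attenuation needed: 58.73/14.2 = 4.136.
n = log₂(4.136) = 2.048 half-value layers.
Thickness = 2.048 × 0.646 cm = 1.323 cm.

1.32 cm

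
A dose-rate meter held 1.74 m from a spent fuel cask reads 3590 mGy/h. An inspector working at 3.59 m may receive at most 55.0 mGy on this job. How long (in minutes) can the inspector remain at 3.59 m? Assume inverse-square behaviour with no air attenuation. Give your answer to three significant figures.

Since intensity falls as 1/r², rate at 3.59 m:
3590 × (1.74/3.59)² = 3590 × 0.2349 = 843.3 mGy/h.
Stay time = 55.0 mGy ÷ 843.3 mGy/h = 0.06522 h = 3.913 min.

3.91 min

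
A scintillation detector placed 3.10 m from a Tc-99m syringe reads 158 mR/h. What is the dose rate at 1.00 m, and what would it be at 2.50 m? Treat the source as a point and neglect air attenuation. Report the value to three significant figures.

Using I₁d₁² = I₂d₂²,
At 1.00 m: (3.10/1.00)² = 9.610, so 158 × 9.610 = 1518 mR/h
At 2.50 m: (1.00/2.50)² = 0.1600, so 1518 × 0.1600 = 242.9 mR/h.

1520 mR/h; 243 mR/h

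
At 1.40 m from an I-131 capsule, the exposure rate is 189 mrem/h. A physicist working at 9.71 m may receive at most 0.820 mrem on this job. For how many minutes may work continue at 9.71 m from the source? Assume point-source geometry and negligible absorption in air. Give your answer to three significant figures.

12.5 min

Applying the 1/r² law, rate at 9.71 m:
189 × (1.40/9.71)² = 189 × 0.02079 = 3.929 mrem/h.
Stay time = 0.820 mrem ÷ 3.929 mrem/h = 0.2087 h = 12.52 min.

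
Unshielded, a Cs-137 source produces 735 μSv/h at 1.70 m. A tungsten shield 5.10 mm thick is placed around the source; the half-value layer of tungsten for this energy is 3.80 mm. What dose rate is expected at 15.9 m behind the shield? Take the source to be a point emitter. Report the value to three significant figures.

Distance alone: (1.70/15.9)² = 0.01143, so 735 × 0.01143 = 8.401 μSv/h.
Shield: 5.10/3.80 = 1.342 half-value layers → attenuation 2^(−1.342) = 0.3945.
Combined: 8.401 × 0.3945 = 3.314 μSv/h.

3.31 μSv/h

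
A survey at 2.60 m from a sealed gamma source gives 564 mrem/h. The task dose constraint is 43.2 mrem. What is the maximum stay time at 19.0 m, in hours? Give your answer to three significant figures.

Since intensity falls as 1/r², rate at 19.0 m:
564 × (2.60/19.0)² = 564 × 0.01873 = 10.56 mrem/h.
Stay time = 43.2 mrem ÷ 10.56 mrem/h = 4.091 h.

4.09 h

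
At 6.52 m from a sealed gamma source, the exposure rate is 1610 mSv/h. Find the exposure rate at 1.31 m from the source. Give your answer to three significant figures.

39900 mSv/h

Applying the 1/r² law, the rate at 1.31 m is
1610 × (6.52/1.31)² = 1610 × 24.77 = 39880 mSv/h.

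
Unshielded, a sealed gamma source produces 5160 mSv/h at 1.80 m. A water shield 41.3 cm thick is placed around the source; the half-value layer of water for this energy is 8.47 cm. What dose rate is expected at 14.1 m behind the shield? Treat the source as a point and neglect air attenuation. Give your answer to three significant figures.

Distance alone: 5160 × (1.80/14.1)² = 5160 × 0.01630 = 84.11 mSv/h.
Shield: 41.3/8.47 = 4.876 half-value layers → attenuation 2^(−4.876) = 0.03405.
Combined: 84.11 × 0.03405 = 2.864 mSv/h.

2.86 mSv/h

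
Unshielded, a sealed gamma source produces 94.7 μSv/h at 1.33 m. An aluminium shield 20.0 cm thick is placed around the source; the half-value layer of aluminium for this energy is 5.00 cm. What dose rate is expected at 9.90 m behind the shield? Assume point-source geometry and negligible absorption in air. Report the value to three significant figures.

Distance alone: 94.7 × (1.33/9.90)² = 94.7 × 0.01805 = 1.709 μSv/h.
Shield: 20.0/5.00 = 4.000 half-value layers → attenuation 2^(−4.000) = 0.06250.
Combined: 1.709 × 0.06250 = 0.1068 μSv/h.

0.107 μSv/h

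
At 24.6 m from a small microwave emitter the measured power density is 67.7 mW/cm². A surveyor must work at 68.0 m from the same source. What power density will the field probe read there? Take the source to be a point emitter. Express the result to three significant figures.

8.86 mW/cm²

By the inverse-square law, scaling from 24.6 m to 68.0 m:
(24.6/68.0)² = 0.1309, so 67.7 × 0.1309 = 8.862 mW/cm².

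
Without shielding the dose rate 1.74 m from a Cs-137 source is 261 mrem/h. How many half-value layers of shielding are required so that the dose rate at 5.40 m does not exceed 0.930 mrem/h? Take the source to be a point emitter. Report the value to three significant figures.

4.86 half-value layers

At 5.40 m, distance alone gives 261 × (1.74/5.40)² = 261 × 0.1038 = 27.09 mrem/h.
Further attenuation needed: 27.09/0.930 = 29.13.
n = log₂(29.13) = 4.864 half-value layers.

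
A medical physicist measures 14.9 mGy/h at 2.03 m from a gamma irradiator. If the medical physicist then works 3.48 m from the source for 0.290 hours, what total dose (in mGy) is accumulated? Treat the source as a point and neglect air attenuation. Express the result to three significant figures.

1.47 mGy

Applying the 1/r² law, rate at 3.48 m:
14.9 × (2.03/3.48)² = 14.9 × 0.3403 = 5.070 mGy/h.
Dose = rate × time = 5.070 mGy/h × 0.2900 h = 1.470 mGy.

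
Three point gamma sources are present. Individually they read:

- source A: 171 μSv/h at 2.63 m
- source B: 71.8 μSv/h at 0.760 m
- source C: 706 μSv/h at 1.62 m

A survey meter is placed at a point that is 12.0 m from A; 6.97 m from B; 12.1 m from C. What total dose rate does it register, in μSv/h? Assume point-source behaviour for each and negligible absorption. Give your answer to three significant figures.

Each source contributes Iᵢ·(dᵢ/rᵢ)²; contributions add.
A: 171 × (2.63/12.0)² = 8.214 μSv/h
B: 71.8 × (0.760/6.97)² = 0.8537 μSv/h
C: 706 × (1.62/12.1)² = 12.66 μSv/h
Total = 8.214 + 0.8537 + 12.66 = 21.73 μSv/h.

21.7 μSv/h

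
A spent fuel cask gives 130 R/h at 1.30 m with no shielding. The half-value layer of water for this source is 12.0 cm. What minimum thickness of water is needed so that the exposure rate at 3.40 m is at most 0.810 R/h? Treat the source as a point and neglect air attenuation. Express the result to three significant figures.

54.6 cm

At 3.40 m, distance alone gives (1.30/3.40)² = 0.1462, so 130 × 0.1462 = 19.01 R/h.
Further attenuation needed: 19.01/0.810 = 23.47.
n = log₂(23.47) = 4.553 half-value layers.
Thickness = 4.553 × 12.0 cm = 54.64 cm.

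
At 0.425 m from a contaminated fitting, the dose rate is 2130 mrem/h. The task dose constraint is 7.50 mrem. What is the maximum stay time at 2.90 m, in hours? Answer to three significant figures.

0.164 h

Intensity scales as (d₁/d₂)², so rate at 2.90 m:
(0.425/2.90)² = 0.02148, so 2130 × 0.02148 = 45.75 mrem/h.
Stay time = 7.50 mrem ÷ 45.75 mrem/h = 0.1639 h.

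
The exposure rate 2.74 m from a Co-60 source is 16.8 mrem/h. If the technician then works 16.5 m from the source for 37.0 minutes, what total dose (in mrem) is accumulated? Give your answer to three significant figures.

0.286 mrem

Since intensity falls as 1/r², rate at 16.5 m:
16.8 × (2.74/16.5)² = 16.8 × 0.02758 = 0.4633 mrem/h.
Dose = rate × time = 0.4633 mrem/h × 0.6167 h = 0.2857 mrem.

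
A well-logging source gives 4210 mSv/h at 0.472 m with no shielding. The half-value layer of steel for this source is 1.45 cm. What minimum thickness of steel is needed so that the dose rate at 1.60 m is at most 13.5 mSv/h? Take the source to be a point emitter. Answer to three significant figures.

6.91 cm

At 1.60 m, distance alone gives (0.472/1.60)² = 0.08702, so 4210 × 0.08702 = 366.4 mSv/h.
Further attenuation needed: 366.4/13.5 = 27.14.
n = log₂(27.14) = 4.762 half-value layers.
Thickness = 4.762 × 1.45 cm = 6.905 cm.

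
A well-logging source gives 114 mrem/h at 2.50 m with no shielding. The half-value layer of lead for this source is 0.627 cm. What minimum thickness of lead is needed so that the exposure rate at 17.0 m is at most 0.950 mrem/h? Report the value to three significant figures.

At 17.0 m, distance alone gives (2.50/17.0)² = 0.02163, so 114 × 0.02163 = 2.466 mrem/h.
Further attenuation needed: 2.466/0.950 = 2.596.
n = log₂(2.596) = 1.376 half-value layers.
Thickness = 1.376 × 0.627 cm = 0.8628 cm.

0.863 cm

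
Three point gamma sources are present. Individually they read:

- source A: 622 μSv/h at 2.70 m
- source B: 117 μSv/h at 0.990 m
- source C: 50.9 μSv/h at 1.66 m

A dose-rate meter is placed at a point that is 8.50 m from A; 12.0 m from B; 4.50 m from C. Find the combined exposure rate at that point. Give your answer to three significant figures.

70.5 μSv/h

Each source contributes Iᵢ·(dᵢ/rᵢ)²; contributions add.
A: 622 × (2.70/8.50)² = 62.76 μSv/h
B: 117 × (0.990/12.0)² = 0.7963 μSv/h
C: 50.9 × (1.66/4.50)² = 6.926 μSv/h
Total = 62.76 + 0.7963 + 6.926 = 70.48 μSv/h.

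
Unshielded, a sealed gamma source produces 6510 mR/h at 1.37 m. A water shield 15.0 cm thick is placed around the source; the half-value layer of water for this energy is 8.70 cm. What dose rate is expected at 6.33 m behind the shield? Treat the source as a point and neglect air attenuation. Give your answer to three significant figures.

92.3 mR/h

Distance alone: 6510 × (1.37/6.33)² = 6510 × 0.04684 = 304.9 mR/h.
Shield: 15.0/8.70 = 1.724 half-value layers → attenuation 2^(−1.724) = 0.3027.
Combined: 304.9 × 0.3027 = 92.29 mR/h.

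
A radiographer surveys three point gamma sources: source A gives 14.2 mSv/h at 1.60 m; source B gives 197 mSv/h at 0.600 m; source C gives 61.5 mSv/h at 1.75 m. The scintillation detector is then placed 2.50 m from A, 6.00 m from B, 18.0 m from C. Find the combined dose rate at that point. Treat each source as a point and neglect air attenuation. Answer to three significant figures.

By superposition, sum each source's inverse-square contribution:
A: 14.2 × (1.60/2.50)² = 5.816 mSv/h
B: 197 × (0.600/6.00)² = 1.970 mSv/h
C: 61.5 × (1.75/18.0)² = 0.5813 mSv/h
Total = 5.816 + 1.970 + 0.5813 = 8.367 mSv/h.

8.37 mSv/h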